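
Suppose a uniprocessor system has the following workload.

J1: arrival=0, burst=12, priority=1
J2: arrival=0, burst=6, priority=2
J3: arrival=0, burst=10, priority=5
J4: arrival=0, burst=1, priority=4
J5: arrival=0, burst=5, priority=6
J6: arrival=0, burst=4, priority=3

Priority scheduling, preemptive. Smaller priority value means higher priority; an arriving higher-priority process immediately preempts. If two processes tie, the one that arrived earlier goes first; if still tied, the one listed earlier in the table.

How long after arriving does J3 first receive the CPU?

23

Gantt: | J1 0-12 | J2 12-18 | J6 18-22 | J4 22-23 | J3 23-33 | J5 33-38 |
Completion: J1=12  J2=18  J3=33  J4=23  J5=38  J6=22
Response(J3) = first start − arrival = 23 − 0 = 23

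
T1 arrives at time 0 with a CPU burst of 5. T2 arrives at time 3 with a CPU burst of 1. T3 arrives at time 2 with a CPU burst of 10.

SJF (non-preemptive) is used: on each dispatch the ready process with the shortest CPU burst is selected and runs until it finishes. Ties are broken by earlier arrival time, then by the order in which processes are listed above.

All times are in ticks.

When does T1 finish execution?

Timeline: | T1 0-5 | T2 5-6 | T3 6-16 |
Completion: T1=5  T2=6  T3=16

5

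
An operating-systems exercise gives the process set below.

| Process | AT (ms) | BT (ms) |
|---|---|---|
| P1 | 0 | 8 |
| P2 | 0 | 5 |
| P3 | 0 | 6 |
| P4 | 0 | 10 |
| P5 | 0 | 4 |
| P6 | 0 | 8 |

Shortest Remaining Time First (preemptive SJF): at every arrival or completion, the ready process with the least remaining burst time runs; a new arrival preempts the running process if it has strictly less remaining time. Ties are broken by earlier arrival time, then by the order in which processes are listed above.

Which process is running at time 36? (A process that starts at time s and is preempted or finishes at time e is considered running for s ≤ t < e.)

P4

Schedule: | P5 0-4 | P2 4-9 | P3 9-15 | P1 15-23 | P6 23-31 | P4 31-41 |
Completion: P1=23  P2=9  P3=15  P4=41  P5=4  P6=31
Turnaround (C−A): P1=23  P2=9  P3=15  P4=41  P5=4  P6=31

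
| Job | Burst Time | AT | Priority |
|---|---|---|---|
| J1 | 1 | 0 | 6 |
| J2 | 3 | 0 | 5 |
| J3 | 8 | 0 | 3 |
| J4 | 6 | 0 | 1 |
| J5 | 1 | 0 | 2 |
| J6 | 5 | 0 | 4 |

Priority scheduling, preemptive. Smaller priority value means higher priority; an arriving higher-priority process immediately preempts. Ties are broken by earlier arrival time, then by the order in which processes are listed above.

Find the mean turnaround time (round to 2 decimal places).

Timeline: | J4 0-6 | J5 6-7 | J3 7-15 | J6 15-20 | J2 20-23 | J1 23-24 |
Completion: J1=24  J2=23  J3=15  J4=6  J5=7  J6=20
Turnaround (C−A): J1=24  J2=23  J3=15  J4=6  J5=7  J6=20
Turnaround times: J1=24, J2=23, J3=15, J4=6, J5=7, J6=20
Average turnaround = (24+23+15+6+7+20) / 6 = 95/6 = 15.83

15.83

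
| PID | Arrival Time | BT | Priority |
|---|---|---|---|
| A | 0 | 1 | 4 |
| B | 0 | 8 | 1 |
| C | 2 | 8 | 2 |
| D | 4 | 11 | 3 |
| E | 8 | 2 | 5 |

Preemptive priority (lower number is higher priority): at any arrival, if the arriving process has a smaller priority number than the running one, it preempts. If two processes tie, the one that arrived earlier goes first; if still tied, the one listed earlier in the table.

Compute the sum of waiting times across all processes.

Gantt: | B 0-8 | C 8-16 | D 16-27 | A 27-28 | E 28-30 |
Completion: A=28  B=8  C=16  D=27  E=30
Turnaround (C−A): A=28  B=8  C=14  D=23  E=22
Waiting = turnaround − burst: A=27, B=0, C=6, D=12, E=20
Total waiting = 27 + 0 + 6 + 12 + 20 = 65

65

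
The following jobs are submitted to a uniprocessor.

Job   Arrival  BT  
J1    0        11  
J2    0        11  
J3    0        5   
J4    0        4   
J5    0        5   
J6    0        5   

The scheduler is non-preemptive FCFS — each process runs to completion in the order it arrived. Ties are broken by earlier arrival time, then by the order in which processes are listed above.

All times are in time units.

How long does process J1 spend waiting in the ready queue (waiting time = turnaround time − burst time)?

Timeline: | J1 0-11 | J2 11-22 | J3 22-27 | J4 27-31 | J5 31-36 | J6 36-41 |
Completion: J1=11  J2=22  J3=27  J4=31  J5=36  J6=41
Turnaround (C−A): J1=11  J2=22  J3=27  J4=31  J5=36  J6=41
Waiting(J1) = turnaround − burst = 11 − 11 = 0

0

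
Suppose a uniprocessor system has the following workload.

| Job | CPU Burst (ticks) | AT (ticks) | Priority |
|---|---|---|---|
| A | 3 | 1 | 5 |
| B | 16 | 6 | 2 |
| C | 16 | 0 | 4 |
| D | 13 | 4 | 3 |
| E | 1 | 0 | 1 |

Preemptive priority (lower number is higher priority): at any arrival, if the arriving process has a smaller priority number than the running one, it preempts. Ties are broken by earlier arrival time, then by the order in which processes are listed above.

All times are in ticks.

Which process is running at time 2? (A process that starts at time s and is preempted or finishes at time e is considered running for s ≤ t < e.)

C

Gantt: | E 0-1 | C 1-4 | D 4-6 | B 6-22 | D 22-33 | C 33-46 | A 46-49 |
Completion: A=49  B=22  C=46  D=33  E=1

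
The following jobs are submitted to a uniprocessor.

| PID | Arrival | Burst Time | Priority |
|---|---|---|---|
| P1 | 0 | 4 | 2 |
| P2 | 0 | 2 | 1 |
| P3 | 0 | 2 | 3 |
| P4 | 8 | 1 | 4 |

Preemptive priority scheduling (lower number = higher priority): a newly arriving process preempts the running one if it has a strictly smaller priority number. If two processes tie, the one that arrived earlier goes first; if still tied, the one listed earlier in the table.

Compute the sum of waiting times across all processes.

8

Gantt: | P2 0-2 | P1 2-6 | P3 6-8 | P4 8-9 |
Completion: P1=6  P2=2  P3=8  P4=9
Waiting = turnaround − burst: P1=2, P2=0, P3=6, P4=0
Total waiting = 2 + 0 + 6 + 0 = 8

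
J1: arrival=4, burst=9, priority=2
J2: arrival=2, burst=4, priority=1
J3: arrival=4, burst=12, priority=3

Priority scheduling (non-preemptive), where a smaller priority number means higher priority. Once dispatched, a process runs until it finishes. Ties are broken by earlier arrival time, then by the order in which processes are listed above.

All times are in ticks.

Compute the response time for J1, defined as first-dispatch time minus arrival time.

2

Schedule: | idle 0-2 | J2 2-6 | J1 6-15 | J3 15-27 |
Completion: J1=15  J2=6  J3=27
Turnaround (C−A): J1=11  J2=4  J3=23
Response(J1) = first start − arrival = 6 − 4 = 2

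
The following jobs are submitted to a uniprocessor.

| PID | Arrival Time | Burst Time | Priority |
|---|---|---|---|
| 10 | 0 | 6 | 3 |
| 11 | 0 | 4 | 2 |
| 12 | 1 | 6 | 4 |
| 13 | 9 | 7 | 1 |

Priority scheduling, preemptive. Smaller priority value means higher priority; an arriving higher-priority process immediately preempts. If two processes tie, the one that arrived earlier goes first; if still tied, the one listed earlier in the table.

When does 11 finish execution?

Schedule: | 11 0-4 | 10 4-9 | 13 9-16 | 10 16-17 | 12 17-23 |
Completion: 10=17  11=4  12=23  13=16

4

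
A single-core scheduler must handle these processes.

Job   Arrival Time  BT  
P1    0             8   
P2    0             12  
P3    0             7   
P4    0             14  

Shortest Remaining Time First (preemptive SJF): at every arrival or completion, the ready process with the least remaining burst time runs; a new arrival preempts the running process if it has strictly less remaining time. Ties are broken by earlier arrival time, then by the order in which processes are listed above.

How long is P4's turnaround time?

41

Schedule: | P3 0-7 | P1 7-15 | P2 15-27 | P4 27-41 |
Completion: P1=15  P2=27  P3=7  P4=41
Turnaround (C−A): P1=15  P2=27  P3=7  P4=41
Turnaround(P4) = completion − arrival = 41 − 0 = 41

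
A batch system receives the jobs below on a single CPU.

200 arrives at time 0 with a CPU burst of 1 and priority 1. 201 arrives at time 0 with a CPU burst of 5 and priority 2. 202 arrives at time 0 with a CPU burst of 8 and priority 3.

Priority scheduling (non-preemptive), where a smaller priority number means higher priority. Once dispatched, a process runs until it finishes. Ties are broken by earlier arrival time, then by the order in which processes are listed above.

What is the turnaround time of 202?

14

Timeline: | 200 0-1 | 201 1-6 | 202 6-14 |
Completion: 200=1  201=6  202=14
Turnaround (C−A): 200=1  201=6  202=14
Turnaround(202) = completion − arrival = 14 − 0 = 14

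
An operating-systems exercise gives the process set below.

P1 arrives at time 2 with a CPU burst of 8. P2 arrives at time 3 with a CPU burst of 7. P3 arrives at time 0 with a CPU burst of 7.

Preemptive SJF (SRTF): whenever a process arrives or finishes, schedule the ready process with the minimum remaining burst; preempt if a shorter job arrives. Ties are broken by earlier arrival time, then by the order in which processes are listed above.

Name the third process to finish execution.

Schedule: | P3 0-7 | P2 7-14 | P1 14-22 |
Completion: P1=22  P2=14  P3=7
Turnaround (C−A): P1=20  P2=11  P3=7
Finish order: P3 → P2 → P1

P1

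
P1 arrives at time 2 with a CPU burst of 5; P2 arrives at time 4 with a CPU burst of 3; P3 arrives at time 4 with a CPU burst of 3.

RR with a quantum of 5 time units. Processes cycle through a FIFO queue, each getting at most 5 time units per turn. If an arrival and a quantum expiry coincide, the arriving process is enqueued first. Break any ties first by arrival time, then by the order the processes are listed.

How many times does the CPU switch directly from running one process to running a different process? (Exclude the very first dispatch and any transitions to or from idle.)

Timeline: | idle 0-2 | P1 2-7 | P2 7-10 | P3 10-13 |
Completion: P1=7  P2=10  P3=13

2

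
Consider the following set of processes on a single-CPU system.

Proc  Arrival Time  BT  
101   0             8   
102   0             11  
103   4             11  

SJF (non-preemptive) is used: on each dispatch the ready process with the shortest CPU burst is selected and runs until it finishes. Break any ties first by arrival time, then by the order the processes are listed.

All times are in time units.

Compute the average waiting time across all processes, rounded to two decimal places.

7.67

Gantt: | 101 0-8 | 102 8-19 | 103 19-30 |
Completion: 101=8  102=19  103=30
Turnaround (C−A): 101=8  102=19  103=26
Waiting times: 101=0, 102=8, 103=15
Average waiting = (0+8+15) / 3 = 23/3 = 7.67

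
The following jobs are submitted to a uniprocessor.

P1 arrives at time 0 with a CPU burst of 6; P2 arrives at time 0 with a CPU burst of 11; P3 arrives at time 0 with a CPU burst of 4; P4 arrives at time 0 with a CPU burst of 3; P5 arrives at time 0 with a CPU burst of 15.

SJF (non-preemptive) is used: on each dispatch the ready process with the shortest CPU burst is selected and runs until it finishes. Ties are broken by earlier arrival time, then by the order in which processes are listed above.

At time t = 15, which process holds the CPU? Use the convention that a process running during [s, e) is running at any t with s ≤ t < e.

P2

Schedule: | P4 0-3 | P3 3-7 | P1 7-13 | P2 13-24 | P5 24-39 |
Completion: P1=13  P2=24  P3=7  P4=3  P5=39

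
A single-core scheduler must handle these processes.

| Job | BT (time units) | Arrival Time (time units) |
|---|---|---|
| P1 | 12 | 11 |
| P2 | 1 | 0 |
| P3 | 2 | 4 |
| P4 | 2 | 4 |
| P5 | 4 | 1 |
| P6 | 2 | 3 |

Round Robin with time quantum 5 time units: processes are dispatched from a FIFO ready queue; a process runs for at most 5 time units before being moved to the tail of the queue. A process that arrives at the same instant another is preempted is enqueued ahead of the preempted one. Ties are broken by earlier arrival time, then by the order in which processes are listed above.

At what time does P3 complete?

Gantt: | P2 0-1 | P5 1-5 | P6 5-7 | P3 7-9 | P4 9-11 | P1 11-23 |
Completion: P1=23  P2=1  P3=9  P4=11  P5=5  P6=7

9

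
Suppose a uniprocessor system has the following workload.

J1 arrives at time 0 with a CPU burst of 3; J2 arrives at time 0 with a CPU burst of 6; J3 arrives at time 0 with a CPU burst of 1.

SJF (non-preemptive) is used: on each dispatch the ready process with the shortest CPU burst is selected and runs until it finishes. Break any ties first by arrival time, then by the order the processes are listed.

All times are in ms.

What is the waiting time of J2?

Schedule: | J3 0-1 | J1 1-4 | J2 4-10 |
Completion: J1=4  J2=10  J3=1
Waiting(J2) = turnaround − burst = 10 − 6 = 4

4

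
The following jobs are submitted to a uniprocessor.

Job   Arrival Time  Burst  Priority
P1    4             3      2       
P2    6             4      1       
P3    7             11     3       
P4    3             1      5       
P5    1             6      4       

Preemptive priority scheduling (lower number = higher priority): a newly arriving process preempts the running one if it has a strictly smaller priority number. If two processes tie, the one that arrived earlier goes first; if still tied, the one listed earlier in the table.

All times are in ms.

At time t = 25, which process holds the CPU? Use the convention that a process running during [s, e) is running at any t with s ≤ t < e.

Schedule: | idle 0-1 | P5 1-4 | P1 4-6 | P2 6-10 | P1 10-11 | P3 11-22 | P5 22-25 | P4 25-26 |
Completion: P1=11  P2=10  P3=22  P4=26  P5=25
Turnaround (C−A): P1=7  P2=4  P3=15  P4=23  P5=24

P4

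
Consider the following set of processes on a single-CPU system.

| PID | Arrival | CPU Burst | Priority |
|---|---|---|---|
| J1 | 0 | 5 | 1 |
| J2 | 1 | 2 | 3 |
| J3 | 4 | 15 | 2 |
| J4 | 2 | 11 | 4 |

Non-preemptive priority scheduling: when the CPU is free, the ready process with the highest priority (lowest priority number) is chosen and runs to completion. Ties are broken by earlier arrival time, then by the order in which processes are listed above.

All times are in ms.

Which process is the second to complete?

J3

Schedule: | J1 0-5 | J3 5-20 | J2 20-22 | J4 22-33 |
Completion: J1=5  J2=22  J3=20  J4=33
Finish order: J1 → J3 → J2 → J4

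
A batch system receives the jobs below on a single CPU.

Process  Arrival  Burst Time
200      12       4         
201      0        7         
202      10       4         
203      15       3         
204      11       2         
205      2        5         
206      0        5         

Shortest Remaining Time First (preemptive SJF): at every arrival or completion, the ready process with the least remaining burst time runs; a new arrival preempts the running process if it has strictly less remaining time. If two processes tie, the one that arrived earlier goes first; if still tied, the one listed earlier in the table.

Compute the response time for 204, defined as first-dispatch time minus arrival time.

0

Timeline: | 206 0-5 | 205 5-10 | 202 10-11 | 204 11-13 | 202 13-16 | 203 16-19 | 200 19-23 | 201 23-30 |
Completion: 200=23  201=30  202=16  203=19  204=13  205=10  206=5
Turnaround (C−A): 200=11  201=30  202=6  203=4  204=2  205=8  206=5
Response(204) = first start − arrival = 11 − 11 = 0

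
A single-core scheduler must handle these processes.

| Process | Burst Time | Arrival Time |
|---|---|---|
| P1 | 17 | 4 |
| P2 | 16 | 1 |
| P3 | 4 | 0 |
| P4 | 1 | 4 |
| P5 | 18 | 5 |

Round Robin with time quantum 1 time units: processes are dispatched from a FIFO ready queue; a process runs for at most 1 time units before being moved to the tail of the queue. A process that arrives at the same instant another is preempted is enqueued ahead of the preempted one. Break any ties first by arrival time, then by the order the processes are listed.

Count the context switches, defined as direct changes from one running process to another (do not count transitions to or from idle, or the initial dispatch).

54

Schedule: | P3 0-1 | P2 1-2 | P3 2-3 | P2 3-4 | P3 4-5 | P1 5-6 | P4 6-7 | P2 7-8 | P5 8-9 | P3 9-10 | P1 10-11 | P2 11-12 | P5 12-13 | P1 13-14 | P2 14-15 | P5 15-16 | P1 16-17 | P2 17-18 | P5 18-19 | P1 19-20 | P2 20-21 | P5 21-22 | P1 22-23 | P2 23-24 | P5 24-25 | P1 25-26 | P2 26-27 | P5 27-28 | P1 28-29 | P2 29-30 | P5 30-31 | P1 31-32 | P2 32-33 | P5 33-34 | P1 34-35 | P2 35-36 | P5 36-37 | P1 37-38 | P2 38-39 | P5 39-40 | P1 40-41 | P2 41-42 | P5 42-43 | P1 43-44 | P2 44-45 | P5 45-46 | P1 46-47 | P2 47-48 | P5 48-49 | P1 49-50 | P5 50-51 | P1 51-52 | P5 52-53 | P1 53-54 | P5 54-56 |
Completion: P1=54  P2=48  P3=10  P4=7  P5=56
Turnaround (C−A): P1=50  P2=47  P3=10  P4=3  P5=51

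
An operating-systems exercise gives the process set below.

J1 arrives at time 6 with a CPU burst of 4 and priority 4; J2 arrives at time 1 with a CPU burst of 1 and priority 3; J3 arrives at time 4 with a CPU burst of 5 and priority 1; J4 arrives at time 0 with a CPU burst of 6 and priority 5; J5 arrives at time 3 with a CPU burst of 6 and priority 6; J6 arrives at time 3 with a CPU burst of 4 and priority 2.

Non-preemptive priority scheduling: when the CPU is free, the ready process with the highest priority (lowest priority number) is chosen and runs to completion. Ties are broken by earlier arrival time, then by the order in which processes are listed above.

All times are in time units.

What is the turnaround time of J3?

7

Schedule: | J4 0-6 | J3 6-11 | J6 11-15 | J2 15-16 | J1 16-20 | J5 20-26 |
Completion: J1=20  J2=16  J3=11  J4=6  J5=26  J6=15
Turnaround(J3) = completion − arrival = 11 − 4 = 7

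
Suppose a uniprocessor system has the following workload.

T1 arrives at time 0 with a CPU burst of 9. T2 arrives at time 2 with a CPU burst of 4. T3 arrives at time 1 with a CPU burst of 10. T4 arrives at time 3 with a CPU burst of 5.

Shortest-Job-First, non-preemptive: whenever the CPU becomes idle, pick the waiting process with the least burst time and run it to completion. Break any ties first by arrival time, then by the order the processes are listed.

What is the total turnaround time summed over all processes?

Schedule: | T1 0-9 | T2 9-13 | T4 13-18 | T3 18-28 |
Completion: T1=9  T2=13  T3=28  T4=18
Turnaround (C−A): T1=9  T2=11  T3=27  T4=15
Turnaround = completion − arrival: T1=9, T2=11, T3=27, T4=15
Total turnaround = 9 + 11 + 27 + 15 = 62

62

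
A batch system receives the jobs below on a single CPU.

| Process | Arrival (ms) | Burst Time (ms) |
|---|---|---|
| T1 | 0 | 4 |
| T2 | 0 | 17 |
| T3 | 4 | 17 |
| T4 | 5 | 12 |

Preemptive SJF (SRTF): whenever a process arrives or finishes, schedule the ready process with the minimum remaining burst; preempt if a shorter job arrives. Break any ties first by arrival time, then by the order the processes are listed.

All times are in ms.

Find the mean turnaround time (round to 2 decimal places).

23.75

Schedule: | T1 0-4 | T2 4-5 | T4 5-17 | T2 17-33 | T3 33-50 |
Completion: T1=4  T2=33  T3=50  T4=17
Turnaround times: T1=4, T2=33, T3=46, T4=12
Average turnaround = (4+33+46+12) / 4 = 95/4 = 23.75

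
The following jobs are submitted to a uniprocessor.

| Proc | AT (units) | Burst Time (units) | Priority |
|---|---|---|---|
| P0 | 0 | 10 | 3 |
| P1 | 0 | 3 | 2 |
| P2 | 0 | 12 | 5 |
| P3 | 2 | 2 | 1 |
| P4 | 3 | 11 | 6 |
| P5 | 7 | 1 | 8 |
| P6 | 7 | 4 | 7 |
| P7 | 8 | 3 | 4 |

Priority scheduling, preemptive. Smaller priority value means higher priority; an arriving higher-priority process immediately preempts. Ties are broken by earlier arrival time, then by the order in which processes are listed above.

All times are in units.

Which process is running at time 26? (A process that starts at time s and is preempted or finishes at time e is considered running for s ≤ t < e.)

P2

Gantt: | P1 0-2 | P3 2-4 | P1 4-5 | P0 5-15 | P7 15-18 | P2 18-30 | P4 30-41 | P6 41-45 | P5 45-46 |
Completion: P0=15  P1=5  P2=30  P3=4  P4=41  P5=46  P6=45  P7=18
Turnaround (C−A): P0=15  P1=5  P2=30  P3=2  P4=38  P5=39  P6=38  P7=10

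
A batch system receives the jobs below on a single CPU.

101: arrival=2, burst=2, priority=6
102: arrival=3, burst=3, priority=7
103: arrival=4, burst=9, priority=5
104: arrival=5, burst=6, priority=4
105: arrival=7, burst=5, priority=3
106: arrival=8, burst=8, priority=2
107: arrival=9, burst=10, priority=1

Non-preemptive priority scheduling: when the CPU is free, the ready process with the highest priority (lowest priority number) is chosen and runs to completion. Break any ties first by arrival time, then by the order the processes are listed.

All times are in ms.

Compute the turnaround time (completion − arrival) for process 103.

9

Timeline: | idle 0-2 | 101 2-4 | 103 4-13 | 107 13-23 | 106 23-31 | 105 31-36 | 104 36-42 | 102 42-45 |
Completion: 101=4  102=45  103=13  104=42  105=36  106=31  107=23
Turnaround(103) = completion − arrival = 13 − 4 = 9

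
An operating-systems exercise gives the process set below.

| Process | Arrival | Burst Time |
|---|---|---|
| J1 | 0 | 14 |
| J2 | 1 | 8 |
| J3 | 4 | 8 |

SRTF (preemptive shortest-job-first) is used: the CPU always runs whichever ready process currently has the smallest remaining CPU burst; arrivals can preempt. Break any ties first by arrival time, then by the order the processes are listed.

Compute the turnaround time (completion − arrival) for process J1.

Timeline: | J1 0-1 | J2 1-9 | J3 9-17 | J1 17-30 |
Completion: J1=30  J2=9  J3=17
Turnaround(J1) = completion − arrival = 30 − 0 = 30

30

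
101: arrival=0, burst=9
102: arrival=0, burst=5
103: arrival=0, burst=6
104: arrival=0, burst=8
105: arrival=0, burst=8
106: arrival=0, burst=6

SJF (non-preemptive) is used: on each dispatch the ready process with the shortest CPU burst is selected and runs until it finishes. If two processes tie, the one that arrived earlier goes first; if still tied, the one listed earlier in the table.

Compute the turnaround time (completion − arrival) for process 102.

5

Gantt: | 102 0-5 | 103 5-11 | 106 11-17 | 104 17-25 | 105 25-33 | 101 33-42 |
Completion: 101=42  102=5  103=11  104=25  105=33  106=17
Turnaround (C−A): 101=42  102=5  103=11  104=25  105=33  106=17
Turnaround(102) = completion − arrival = 5 − 0 = 5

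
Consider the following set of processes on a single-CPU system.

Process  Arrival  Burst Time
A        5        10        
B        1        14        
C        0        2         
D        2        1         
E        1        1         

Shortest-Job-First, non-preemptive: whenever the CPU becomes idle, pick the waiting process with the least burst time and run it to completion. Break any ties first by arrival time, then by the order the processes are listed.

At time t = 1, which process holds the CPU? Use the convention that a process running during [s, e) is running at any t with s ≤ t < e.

C

Gantt: | C 0-2 | E 2-3 | D 3-4 | B 4-18 | A 18-28 |
Completion: A=28  B=18  C=2  D=4  E=3
Turnaround (C−A): A=23  B=17  C=2  D=2  E=2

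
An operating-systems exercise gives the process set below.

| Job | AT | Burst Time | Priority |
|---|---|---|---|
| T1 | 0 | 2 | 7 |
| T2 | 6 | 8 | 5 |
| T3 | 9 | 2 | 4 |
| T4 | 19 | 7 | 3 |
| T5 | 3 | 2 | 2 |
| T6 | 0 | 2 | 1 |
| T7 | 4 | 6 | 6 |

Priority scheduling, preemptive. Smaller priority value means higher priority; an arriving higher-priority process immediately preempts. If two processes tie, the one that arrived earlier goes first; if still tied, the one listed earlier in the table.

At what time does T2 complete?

16

Gantt: | T6 0-2 | T1 2-3 | T5 3-5 | T7 5-6 | T2 6-9 | T3 9-11 | T2 11-16 | T7 16-19 | T4 19-26 | T7 26-28 | T1 28-29 |
Completion: T1=29  T2=16  T3=11  T4=26  T5=5  T6=2  T7=28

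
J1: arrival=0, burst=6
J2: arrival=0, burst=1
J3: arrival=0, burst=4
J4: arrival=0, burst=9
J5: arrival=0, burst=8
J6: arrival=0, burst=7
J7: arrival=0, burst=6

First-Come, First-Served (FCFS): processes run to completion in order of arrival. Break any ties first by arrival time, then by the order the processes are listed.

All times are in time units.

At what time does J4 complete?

20

Schedule: | J1 0-6 | J2 6-7 | J3 7-11 | J4 11-20 | J5 20-28 | J6 28-35 | J7 35-41 |
Completion: J1=6  J2=7  J3=11  J4=20  J5=28  J6=35  J7=41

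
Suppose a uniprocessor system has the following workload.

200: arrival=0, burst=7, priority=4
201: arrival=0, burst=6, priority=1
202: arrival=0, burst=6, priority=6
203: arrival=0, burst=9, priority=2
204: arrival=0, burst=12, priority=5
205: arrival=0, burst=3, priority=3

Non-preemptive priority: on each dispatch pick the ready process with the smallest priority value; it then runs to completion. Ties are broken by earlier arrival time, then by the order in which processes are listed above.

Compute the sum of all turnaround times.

144

Timeline: | 201 0-6 | 203 6-15 | 205 15-18 | 200 18-25 | 204 25-37 | 202 37-43 |
Completion: 200=25  201=6  202=43  203=15  204=37  205=18
Turnaround (C−A): 200=25  201=6  202=43  203=15  204=37  205=18
Turnaround = completion − arrival: 200=25, 201=6, 202=43, 203=15, 204=37, 205=18
Total turnaround = 25 + 6 + 43 + 15 + 37 + 18 = 144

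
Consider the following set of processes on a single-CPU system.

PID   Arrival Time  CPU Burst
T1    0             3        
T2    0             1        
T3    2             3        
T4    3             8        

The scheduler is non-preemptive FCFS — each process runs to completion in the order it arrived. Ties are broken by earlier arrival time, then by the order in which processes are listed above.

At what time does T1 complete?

3

Gantt: | T1 0-3 | T2 3-4 | T3 4-7 | T4 7-15 |
Completion: T1=3  T2=4  T3=7  T4=15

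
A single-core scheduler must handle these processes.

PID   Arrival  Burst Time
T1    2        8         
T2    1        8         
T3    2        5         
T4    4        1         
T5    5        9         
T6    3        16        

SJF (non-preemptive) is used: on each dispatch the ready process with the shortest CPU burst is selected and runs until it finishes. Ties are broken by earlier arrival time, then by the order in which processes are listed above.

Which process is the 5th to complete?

Gantt: | idle 0-1 | T2 1-9 | T4 9-10 | T3 10-15 | T1 15-23 | T5 23-32 | T6 32-48 |
Completion: T1=23  T2=9  T3=15  T4=10  T5=32  T6=48
Turnaround (C−A): T1=21  T2=8  T3=13  T4=6  T5=27  T6=45
Finish order: T2 → T4 → T3 → T1 → T5 → T6

T5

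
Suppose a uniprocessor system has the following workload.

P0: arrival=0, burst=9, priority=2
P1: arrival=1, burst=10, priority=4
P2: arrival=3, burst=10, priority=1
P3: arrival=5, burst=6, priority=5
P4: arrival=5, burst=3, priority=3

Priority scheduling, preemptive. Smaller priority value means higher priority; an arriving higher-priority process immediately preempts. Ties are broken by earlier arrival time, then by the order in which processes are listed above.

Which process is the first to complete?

Schedule: | P0 0-3 | P2 3-13 | P0 13-19 | P4 19-22 | P1 22-32 | P3 32-38 |
Completion: P0=19  P1=32  P2=13  P3=38  P4=22
Turnaround (C−A): P0=19  P1=31  P2=10  P3=33  P4=17
Finish order: P2 → P0 → P4 → P1 → P3

P2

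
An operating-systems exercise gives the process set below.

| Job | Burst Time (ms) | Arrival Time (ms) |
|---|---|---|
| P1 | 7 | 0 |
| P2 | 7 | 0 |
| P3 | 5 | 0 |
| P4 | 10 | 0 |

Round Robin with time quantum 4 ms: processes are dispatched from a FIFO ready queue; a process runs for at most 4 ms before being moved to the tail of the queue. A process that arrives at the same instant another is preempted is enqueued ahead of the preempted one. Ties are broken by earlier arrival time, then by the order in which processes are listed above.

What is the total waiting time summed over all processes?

64

Timeline: | P1 0-4 | P2 4-8 | P3 8-12 | P4 12-16 | P1 16-19 | P2 19-22 | P3 22-23 | P4 23-29 |
Completion: P1=19  P2=22  P3=23  P4=29
Turnaround (C−A): P1=19  P2=22  P3=23  P4=29
Waiting = turnaround − burst: P1=12, P2=15, P3=18, P4=19
Total waiting = 12 + 15 + 18 + 19 = 64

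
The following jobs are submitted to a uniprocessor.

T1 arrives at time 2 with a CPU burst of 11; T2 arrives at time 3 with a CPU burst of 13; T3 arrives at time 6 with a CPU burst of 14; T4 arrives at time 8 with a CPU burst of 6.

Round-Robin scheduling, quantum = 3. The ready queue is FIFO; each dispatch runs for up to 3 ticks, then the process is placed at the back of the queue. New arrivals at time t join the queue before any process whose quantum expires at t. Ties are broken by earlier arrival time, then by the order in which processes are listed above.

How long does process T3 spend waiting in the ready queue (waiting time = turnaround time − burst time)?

Schedule: | idle 0-2 | T1 2-5 | T2 5-8 | T1 8-11 | T3 11-14 | T4 14-17 | T2 17-20 | T1 20-23 | T3 23-26 | T4 26-29 | T2 29-32 | T1 32-34 | T3 34-37 | T2 37-40 | T3 40-43 | T2 43-44 | T3 44-46 |
Completion: T1=34  T2=44  T3=46  T4=29
Waiting(T3) = turnaround − burst = 40 − 14 = 26

26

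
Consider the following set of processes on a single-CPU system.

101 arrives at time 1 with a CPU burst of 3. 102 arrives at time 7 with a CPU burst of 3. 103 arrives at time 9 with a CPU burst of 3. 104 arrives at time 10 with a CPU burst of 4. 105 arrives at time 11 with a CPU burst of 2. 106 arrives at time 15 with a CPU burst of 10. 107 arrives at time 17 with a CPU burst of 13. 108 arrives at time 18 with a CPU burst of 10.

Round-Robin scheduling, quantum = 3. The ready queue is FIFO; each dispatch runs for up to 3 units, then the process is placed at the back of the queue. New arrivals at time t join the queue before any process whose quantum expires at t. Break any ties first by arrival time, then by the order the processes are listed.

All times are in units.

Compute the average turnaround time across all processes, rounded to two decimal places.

16.13

Gantt: | idle 0-1 | 101 1-4 | idle 4-7 | 102 7-10 | 103 10-13 | 104 13-16 | 105 16-18 | 106 18-21 | 104 21-22 | 107 22-25 | 108 25-28 | 106 28-31 | 107 31-34 | 108 34-37 | 106 37-40 | 107 40-43 | 108 43-46 | 106 46-47 | 107 47-50 | 108 50-51 | 107 51-52 |
Completion: 101=4  102=10  103=13  104=22  105=18  106=47  107=52  108=51
Turnaround (C−A): 101=3  102=3  103=4  104=12  105=7  106=32  107=35  108=33
Turnaround times: 101=3, 102=3, 103=4, 104=12, 105=7, 106=32, 107=35, 108=33
Average turnaround = (3+3+4+12+7+32+35+33) / 8 = 129/8 = 16.13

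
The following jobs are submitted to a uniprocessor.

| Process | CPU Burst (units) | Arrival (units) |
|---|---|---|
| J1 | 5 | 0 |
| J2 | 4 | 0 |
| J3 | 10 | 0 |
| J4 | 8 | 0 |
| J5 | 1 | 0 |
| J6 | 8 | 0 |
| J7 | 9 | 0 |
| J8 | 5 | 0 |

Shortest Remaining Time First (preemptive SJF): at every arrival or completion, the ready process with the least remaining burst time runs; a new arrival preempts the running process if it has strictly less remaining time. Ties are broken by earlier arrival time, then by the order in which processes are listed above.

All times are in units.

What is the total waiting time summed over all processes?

125

Schedule: | J5 0-1 | J2 1-5 | J1 5-10 | J8 10-15 | J4 15-23 | J6 23-31 | J7 31-40 | J3 40-50 |
Completion: J1=10  J2=5  J3=50  J4=23  J5=1  J6=31  J7=40  J8=15
Waiting = turnaround − burst: J1=5, J2=1, J3=40, J4=15, J5=0, J6=23, J7=31, J8=10
Total waiting = 5 + 1 + 40 + 15 + 0 + 23 + 31 + 10 = 125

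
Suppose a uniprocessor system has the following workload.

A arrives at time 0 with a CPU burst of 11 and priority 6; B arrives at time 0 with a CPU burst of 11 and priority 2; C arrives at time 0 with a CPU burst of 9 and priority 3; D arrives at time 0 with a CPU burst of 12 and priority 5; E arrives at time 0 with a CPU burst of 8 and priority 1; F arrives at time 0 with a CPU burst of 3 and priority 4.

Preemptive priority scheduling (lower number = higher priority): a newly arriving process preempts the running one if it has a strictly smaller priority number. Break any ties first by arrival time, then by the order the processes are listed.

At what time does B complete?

Schedule: | E 0-8 | B 8-19 | C 19-28 | F 28-31 | D 31-43 | A 43-54 |
Completion: A=54  B=19  C=28  D=43  E=8  F=31
Turnaround (C−A): A=54  B=19  C=28  D=43  E=8  F=31

19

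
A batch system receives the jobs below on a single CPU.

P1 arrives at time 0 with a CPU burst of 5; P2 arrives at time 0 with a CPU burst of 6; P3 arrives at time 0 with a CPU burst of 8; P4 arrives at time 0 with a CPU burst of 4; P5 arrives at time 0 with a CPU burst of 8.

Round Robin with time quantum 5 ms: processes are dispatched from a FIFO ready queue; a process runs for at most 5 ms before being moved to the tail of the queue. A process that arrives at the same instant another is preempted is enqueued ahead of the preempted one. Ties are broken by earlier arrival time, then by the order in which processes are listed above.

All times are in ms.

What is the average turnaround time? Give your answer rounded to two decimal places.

21.60

Schedule: | P1 0-5 | P2 5-10 | P3 10-15 | P4 15-19 | P5 19-24 | P2 24-25 | P3 25-28 | P5 28-31 |
Completion: P1=5  P2=25  P3=28  P4=19  P5=31
Turnaround times: P1=5, P2=25, P3=28, P4=19, P5=31
Average turnaround = (5+25+28+19+31) / 5 = 108/5 = 21.60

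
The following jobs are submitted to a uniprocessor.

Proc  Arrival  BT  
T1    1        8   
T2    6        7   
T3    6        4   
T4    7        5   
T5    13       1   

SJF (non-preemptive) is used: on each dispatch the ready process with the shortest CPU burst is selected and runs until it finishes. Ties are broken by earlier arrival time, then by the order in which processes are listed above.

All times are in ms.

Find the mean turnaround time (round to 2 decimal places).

9.60

Timeline: | idle 0-1 | T1 1-9 | T3 9-13 | T5 13-14 | T4 14-19 | T2 19-26 |
Completion: T1=9  T2=26  T3=13  T4=19  T5=14
Turnaround times: T1=8, T2=20, T3=7, T4=12, T5=1
Average turnaround = (8+20+7+12+1) / 5 = 48/5 = 9.60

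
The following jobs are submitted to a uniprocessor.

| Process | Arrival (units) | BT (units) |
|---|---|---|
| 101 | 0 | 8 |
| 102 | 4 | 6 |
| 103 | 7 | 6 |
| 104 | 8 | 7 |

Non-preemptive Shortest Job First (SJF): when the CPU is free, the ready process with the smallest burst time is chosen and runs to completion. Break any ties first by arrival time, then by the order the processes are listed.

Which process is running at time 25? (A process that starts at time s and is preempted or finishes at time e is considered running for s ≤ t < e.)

104

Schedule: | 101 0-8 | 102 8-14 | 103 14-20 | 104 20-27 |
Completion: 101=8  102=14  103=20  104=27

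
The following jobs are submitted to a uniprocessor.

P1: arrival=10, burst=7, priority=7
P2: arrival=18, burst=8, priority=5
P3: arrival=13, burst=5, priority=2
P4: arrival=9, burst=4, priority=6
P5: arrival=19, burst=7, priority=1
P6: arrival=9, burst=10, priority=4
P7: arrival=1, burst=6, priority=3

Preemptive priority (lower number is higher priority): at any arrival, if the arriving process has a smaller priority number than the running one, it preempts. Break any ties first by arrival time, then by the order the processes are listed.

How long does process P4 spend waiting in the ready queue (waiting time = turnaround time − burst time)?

Schedule: | idle 0-1 | P7 1-7 | idle 7-9 | P6 9-13 | P3 13-18 | P6 18-19 | P5 19-26 | P6 26-31 | P2 31-39 | P4 39-43 | P1 43-50 |
Completion: P1=50  P2=39  P3=18  P4=43  P5=26  P6=31  P7=7
Turnaround (C−A): P1=40  P2=21  P3=5  P4=34  P5=7  P6=22  P7=6
Waiting(P4) = turnaround − burst = 34 − 4 = 30

30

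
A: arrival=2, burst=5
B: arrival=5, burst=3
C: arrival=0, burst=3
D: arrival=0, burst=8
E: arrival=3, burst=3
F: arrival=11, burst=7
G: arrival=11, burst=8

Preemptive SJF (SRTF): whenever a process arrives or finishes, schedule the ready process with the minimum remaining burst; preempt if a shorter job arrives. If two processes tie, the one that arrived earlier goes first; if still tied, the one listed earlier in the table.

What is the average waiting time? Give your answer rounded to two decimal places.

7.14

Gantt: | C 0-3 | E 3-6 | B 6-9 | A 9-14 | F 14-21 | D 21-29 | G 29-37 |
Completion: A=14  B=9  C=3  D=29  E=6  F=21  G=37
Waiting times: A=7, B=1, C=0, D=21, E=0, F=3, G=18
Average waiting = (7+1+0+21+0+3+18) / 7 = 50/7 = 7.14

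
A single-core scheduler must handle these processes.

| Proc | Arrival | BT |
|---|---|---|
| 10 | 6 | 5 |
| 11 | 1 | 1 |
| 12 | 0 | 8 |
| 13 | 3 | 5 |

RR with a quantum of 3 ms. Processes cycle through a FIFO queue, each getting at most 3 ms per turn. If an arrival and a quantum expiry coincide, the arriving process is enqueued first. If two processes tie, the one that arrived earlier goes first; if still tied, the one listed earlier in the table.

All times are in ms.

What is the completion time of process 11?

Timeline: | 12 0-3 | 11 3-4 | 13 4-7 | 12 7-10 | 10 10-13 | 13 13-15 | 12 15-17 | 10 17-19 |
Completion: 10=19  11=4  12=17  13=15

4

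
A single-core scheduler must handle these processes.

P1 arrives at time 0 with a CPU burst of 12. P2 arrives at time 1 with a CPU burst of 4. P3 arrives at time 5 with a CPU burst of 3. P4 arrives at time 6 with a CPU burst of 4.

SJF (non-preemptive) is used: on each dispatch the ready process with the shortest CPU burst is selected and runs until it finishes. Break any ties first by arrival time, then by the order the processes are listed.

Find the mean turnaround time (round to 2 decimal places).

Timeline: | P1 0-12 | P3 12-15 | P2 15-19 | P4 19-23 |
Completion: P1=12  P2=19  P3=15  P4=23
Turnaround times: P1=12, P2=18, P3=10, P4=17
Average turnaround = (12+18+10+17) / 4 = 57/4 = 14.25

14.25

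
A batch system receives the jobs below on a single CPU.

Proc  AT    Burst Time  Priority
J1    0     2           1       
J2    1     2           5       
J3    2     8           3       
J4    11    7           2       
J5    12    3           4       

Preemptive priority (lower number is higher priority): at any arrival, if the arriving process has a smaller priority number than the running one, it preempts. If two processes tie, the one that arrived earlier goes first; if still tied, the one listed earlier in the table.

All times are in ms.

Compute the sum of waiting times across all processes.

25

Schedule: | J1 0-2 | J3 2-10 | J2 10-11 | J4 11-18 | J5 18-21 | J2 21-22 |
Completion: J1=2  J2=22  J3=10  J4=18  J5=21
Turnaround (C−A): J1=2  J2=21  J3=8  J4=7  J5=9
Waiting = turnaround − burst: J1=0, J2=19, J3=0, J4=0, J5=6
Total waiting = 0 + 19 + 0 + 0 + 6 = 25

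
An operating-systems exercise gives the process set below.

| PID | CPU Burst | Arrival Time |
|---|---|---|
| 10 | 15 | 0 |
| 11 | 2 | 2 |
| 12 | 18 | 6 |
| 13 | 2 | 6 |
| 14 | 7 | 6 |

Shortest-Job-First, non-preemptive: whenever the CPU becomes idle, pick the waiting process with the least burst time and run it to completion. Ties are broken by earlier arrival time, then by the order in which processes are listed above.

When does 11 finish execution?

17

Gantt: | 10 0-15 | 11 15-17 | 13 17-19 | 14 19-26 | 12 26-44 |
Completion: 10=15  11=17  12=44  13=19  14=26
Turnaround (C−A): 10=15  11=15  12=38  13=13  14=20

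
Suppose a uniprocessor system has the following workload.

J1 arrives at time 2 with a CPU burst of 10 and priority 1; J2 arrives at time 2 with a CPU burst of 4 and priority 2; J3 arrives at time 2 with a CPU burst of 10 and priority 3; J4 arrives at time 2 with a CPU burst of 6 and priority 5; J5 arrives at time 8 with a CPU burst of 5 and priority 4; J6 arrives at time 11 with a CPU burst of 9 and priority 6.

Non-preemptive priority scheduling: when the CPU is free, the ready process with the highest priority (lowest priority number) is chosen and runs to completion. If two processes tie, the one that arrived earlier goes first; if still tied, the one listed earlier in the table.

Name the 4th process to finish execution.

Timeline: | idle 0-2 | J1 2-12 | J2 12-16 | J3 16-26 | J5 26-31 | J4 31-37 | J6 37-46 |
Completion: J1=12  J2=16  J3=26  J4=37  J5=31  J6=46
Turnaround (C−A): J1=10  J2=14  J3=24  J4=35  J5=23  J6=35
Finish order: J1 → J2 → J3 → J5 → J4 → J6

J5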